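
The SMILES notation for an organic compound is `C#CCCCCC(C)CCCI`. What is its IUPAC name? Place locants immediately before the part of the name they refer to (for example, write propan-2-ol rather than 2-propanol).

10-iodo-7-methyldec-1-yne

Counting along the main chain through the multiple bond gives 10 carbons: the parent is decane.
A C≡C triple bond in the chain gives the infix -yne-.
Choose the numbering such that numbering from this end puts the triple bond at C-1 rather than C-9.
With this numbering: the triple bond between C-1 and C-2; an iodo group at C-10; a methyl group at C-7.
Substituent prefixes are cited in alphabetical order (multiplying prefixes like di-/tri- are ignored for ordering).
Assembling the pieces gives 10-iodo-7-methyldec-1-yne.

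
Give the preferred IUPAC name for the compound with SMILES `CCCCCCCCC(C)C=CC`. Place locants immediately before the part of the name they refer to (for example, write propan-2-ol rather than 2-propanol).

4-methyldodec-2-ene

The longest chain bearing the multiple bond is 12 carbons long (dodecane).
There is one C=C double bond, indicated by the ending -ene.
Choose the numbering such that numbering from this end puts the double bond at C-2 rather than C-10.
With this numbering: the double bond between C-2 and C-3; a methyl group at C-4.
Assembling the pieces gives 4-methyldodec-2-ene.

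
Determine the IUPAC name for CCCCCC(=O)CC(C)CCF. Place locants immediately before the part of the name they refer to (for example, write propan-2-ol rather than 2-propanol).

The longest chain bearing the carbonyl is 10 carbons long (decane).
A ketone (C=O on an internal carbon) is the principal characteristic group, giving the suffix -one.
Choose the numbering such that numbering from this end puts the carbonyl group at C-5 rather than C-6.
This places the carbonyl at C-5; a fluoro group at C-1; a methyl group at C-3.
Prefixes are listed alphabetically: fluoro, methyl.
Putting it together: 1-fluoro-3-methyldecan-5-one.

1-fluoro-3-methyldecan-5-one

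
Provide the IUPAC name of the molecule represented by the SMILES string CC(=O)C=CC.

Counting along the main chain through the carbonyl and the multiple bond gives 5 carbons: the parent is pentane.
The highest-priority functional group is a ketone (C=O on an internal carbon), so the name ends in -one.
The chain contains a C=C double bond, so the unsaturation ending is -ene.
The numbering direction is chosen so that numbering from this end puts the carbonyl group at C-2 rather than C-4.
With this numbering: the carbonyl at C-2; the double bond between C-3 and C-4.
The name is pent-3-en-2-one.

pent-3-en-2-one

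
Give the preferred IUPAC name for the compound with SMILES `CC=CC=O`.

but-2-enal

Counting along the main chain through the –CHO group and the multiple bond gives 4 carbons: the parent is butane.
The highest-priority functional group is an aldehyde (terminal –CHO), so the name ends in -al.
There is one C=C double bond, indicated by the ending -ene.
The numbering direction is chosen so that the aldehyde carbon is C-1 by definition.
With this numbering: the double bond between C-2 and C-3.
Assembling the pieces gives but-2-enal.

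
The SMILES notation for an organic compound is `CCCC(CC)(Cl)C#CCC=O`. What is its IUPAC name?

5-chloro-5-ethyloct-3-ynal

Counting along the main chain through the –CHO group and the multiple bond gives 8 carbons: the parent is octane.
The highest-priority functional group is an aldehyde (terminal –CHO), so the name ends in -al.
The chain contains a C≡C triple bond, so the unsaturation ending is -yne.
Choose the numbering such that the aldehyde carbon is C-1 by definition.
That gives the triple bond between C-3 and C-4; a chloro group at C-5; an ethyl group at C-5.
Substituent prefixes are cited in alphabetical order (multiplying prefixes like di-/tri- are ignored for ordering).
Putting it together: 5-chloro-5-ethyloct-3-ynal.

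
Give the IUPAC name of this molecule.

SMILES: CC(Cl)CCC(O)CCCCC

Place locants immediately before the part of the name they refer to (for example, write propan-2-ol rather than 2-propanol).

The longest chain bearing the –OH group is 10 carbons long (decane).
The highest-priority functional group is an alcohol (–OH), so the name ends in -ol.
Number the chain so that numbering from this end puts the hydroxyl group at C-5 rather than C-6.
This places the hydroxyl at C-5; a chloro group at C-2.
Putting it together: 2-chlorodecan-5-ol.

2-chlorodecan-5-ol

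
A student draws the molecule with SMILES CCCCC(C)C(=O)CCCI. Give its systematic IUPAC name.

1-iodo-5-methylnonan-4-one

Counting along the main chain through the carbonyl gives 9 carbons: the parent is nonane.
The highest-priority functional group is a ketone (C=O on an internal carbon), so the name ends in -one.
Choose the numbering such that numbering from this end puts the carbonyl group at C-4 rather than C-6.
With this numbering: the carbonyl at C-4; an iodo group at C-1; a methyl group at C-5.
Substituent prefixes are cited in alphabetical order (multiplying prefixes like di-/tri- are ignored for ordering).
Assembling the pieces gives 1-iodo-5-methylnonan-4-one.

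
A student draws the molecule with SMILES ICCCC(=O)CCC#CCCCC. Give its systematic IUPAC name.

1-iodododec-7-yn-4-one

The longest carbon chain that includes the carbonyl and the multiple bond has 12 carbons, so the parent hydride is dodecane.
The principal characteristic group is a ketone (C=O on an internal carbon), named with the suffix -one.
A C≡C triple bond in the chain gives the infix -yne-.
Number the chain so that numbering from this end puts the carbonyl group at C-4 rather than C-9.
This places the carbonyl at C-4; the triple bond between C-7 and C-8; an iodo group at C-1.
The name is 1-iodododec-7-yn-4-one.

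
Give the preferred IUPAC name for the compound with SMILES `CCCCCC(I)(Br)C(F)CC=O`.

4-bromo-3-fluoro-4-iodononanal

Counting along the main chain through the –CHO group gives 9 carbons: the parent is nonane.
An aldehyde (terminal –CHO) is the principal characteristic group, giving the suffix -al.
The numbering direction is chosen so that the aldehyde carbon is C-1 by definition.
This places a bromo group at C-4; a fluoro group at C-3; an iodo group at C-4.
Prefixes are listed alphabetically: bromo, fluoro, iodo.
The name is 4-bromo-3-fluoro-4-iodononanal.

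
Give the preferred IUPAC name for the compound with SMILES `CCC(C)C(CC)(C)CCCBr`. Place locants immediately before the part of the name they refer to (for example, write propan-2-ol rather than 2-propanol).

1-bromo-4-ethyl-4,5-dimethylheptane

The parent chain contains 7 carbons (heptane).
Choose the numbering such that the substituent locant set {1,4,4,5} is lower than {3,4,4,7} at the first point of difference.
This places a bromo group at C-1; an ethyl group at C-4; methyl groups at C-4 and C-5.
Substituent prefixes are cited in alphabetical order (multiplying prefixes like di-/tri- are ignored for ordering).
The name is 1-bromo-4-ethyl-4,5-dimethylheptane.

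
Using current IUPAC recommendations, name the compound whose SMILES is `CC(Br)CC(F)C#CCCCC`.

The longest carbon chain that includes the multiple bond has 10 carbons, so the parent hydride is decane.
There is one C≡C triple bond, indicated by the ending -yne.
Choose the numbering such that the substituent locant set {2,4} is lower than {7,9} at the first point of difference.
With this numbering: the triple bond between C-5 and C-6; a bromo group at C-2; a fluoro group at C-4.
The substituents are ordered alphabetically, ignoring any di-/tri- multipliers.
The name is 2-bromo-4-fluorodec-5-yne.

2-bromo-4-fluorodec-5-yne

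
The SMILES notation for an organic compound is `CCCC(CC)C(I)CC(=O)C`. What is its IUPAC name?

The longest carbon chain that includes the carbonyl has 8 carbons, so the parent hydride is octane.
The highest-priority functional group is a ketone (C=O on an internal carbon), so the name ends in -one.
Choose the numbering such that numbering from this end puts the carbonyl group at C-2 rather than C-7.
That gives the carbonyl at C-2; an ethyl group at C-5; an iodo group at C-4.
Substituent prefixes are cited in alphabetical order (multiplying prefixes like di-/tri- are ignored for ordering).
Putting it together: 5-ethyl-4-iodooctan-2-one.

5-ethyl-4-iodooctan-2-one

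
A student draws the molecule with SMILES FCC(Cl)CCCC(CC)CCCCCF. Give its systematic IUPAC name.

2-chloro-6-ethyl-1,11-difluoroundecane

The longest continuous carbon chain has 11 atoms, so the parent hydride is undecane.
Choose the numbering such that the substituent locant set {1,2,6,11} is lower than {1,6,10,11} at the first point of difference.
That gives a chloro group at C-2; an ethyl group at C-6; fluoro groups at C-1 and C-11.
The substituents are ordered alphabetically, ignoring any di-/tri- multipliers.
Assembling the pieces gives 2-chloro-6-ethyl-1,11-difluoroundecane.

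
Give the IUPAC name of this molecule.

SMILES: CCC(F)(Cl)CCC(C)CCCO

7-chloro-7-fluoro-4-methylnonan-1-ol

Counting along the main chain through the –OH group gives 9 carbons: the parent is nonane.
The highest-priority functional group is an alcohol (–OH), so the name ends in -ol.
Number the chain so that numbering from this end puts the hydroxyl group at C-1 rather than C-9.
This places the hydroxyl at C-1; a chloro group at C-7; a fluoro group at C-7; a methyl group at C-4.
Prefixes are listed alphabetically: chloro, fluoro, methyl.
The name is 7-chloro-7-fluoro-4-methylnonan-1-ol.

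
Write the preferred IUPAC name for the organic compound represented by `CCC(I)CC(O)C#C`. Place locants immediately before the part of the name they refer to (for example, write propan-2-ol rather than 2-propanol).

5-iodohept-1-yn-3-ol

The longest chain bearing the –OH group and the multiple bond is 7 carbons long (heptane).
The principal characteristic group is an alcohol (–OH), named with the suffix -ol.
There is one C≡C triple bond, indicated by the ending -yne.
Number the chain so that numbering from this end puts the hydroxyl group at C-3 rather than C-5.
With this numbering: the hydroxyl at C-3; the triple bond between C-1 and C-2; an iodo group at C-5.
The name is 5-iodohept-1-yn-3-ol.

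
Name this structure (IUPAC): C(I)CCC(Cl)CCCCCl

The longest carbon chain is 8 atoms: the parent is octane.
Number the chain so that the substituent locant set {1,4,8} is lower than {1,5,8} at the first point of difference.
That gives chloro groups at C-4 and C-8; an iodo group at C-1.
Substituent prefixes are cited in alphabetical order (multiplying prefixes like di-/tri- are ignored for ordering).
The name is 4,8-dichloro-1-iodooctane.

4,8-dichloro-1-iodooctane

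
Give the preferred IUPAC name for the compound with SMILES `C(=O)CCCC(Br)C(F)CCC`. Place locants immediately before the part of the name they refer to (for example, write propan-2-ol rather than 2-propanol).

The longest chain bearing the –CHO group is 9 carbons long (nonane).
The principal characteristic group is an aldehyde (terminal –CHO), named with the suffix -al.
Choose the numbering such that the aldehyde carbon is C-1 by definition.
That gives a bromo group at C-5; a fluoro group at C-6.
The substituents are ordered alphabetically, ignoring any di-/tri- multipliers.
Putting it together: 5-bromo-6-fluorononanal.

5-bromo-6-fluorononanal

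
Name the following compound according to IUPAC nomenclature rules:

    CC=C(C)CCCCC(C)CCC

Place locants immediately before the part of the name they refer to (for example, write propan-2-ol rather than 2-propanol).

The longest carbon chain that includes the multiple bond has 11 carbons, so the parent hydride is undecane.
A C=C double bond in the chain gives the infix -ene-.
Choose the numbering such that numbering from this end puts the double bond at C-2 rather than C-9.
That gives the double bond between C-2 and C-3; methyl groups at C-3 and C-8.
The name is 3,8-dimethylundec-2-ene.

3,8-dimethylundec-2-ene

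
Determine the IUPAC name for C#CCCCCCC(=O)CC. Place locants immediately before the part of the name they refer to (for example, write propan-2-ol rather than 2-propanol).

Counting along the main chain through the carbonyl and the multiple bond gives 10 carbons: the parent is decane.
The highest-priority functional group is a ketone (C=O on an internal carbon), so the name ends in -one.
The chain contains a C≡C triple bond, so the unsaturation ending is -yne.
Number the chain so that numbering from this end puts the carbonyl group at C-3 rather than C-8.
This places the carbonyl at C-3; the triple bond between C-9 and C-10.
Assembling the pieces gives dec-9-yn-3-one.

dec-9-yn-3-one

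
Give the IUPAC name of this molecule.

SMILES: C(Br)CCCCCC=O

Counting along the main chain through the –CHO group gives 7 carbons: the parent is heptane.
An aldehyde (terminal –CHO) is the principal characteristic group, giving the suffix -al.
Choose the numbering such that the aldehyde carbon is C-1 by definition.
With this numbering: a bromo group at C-7.
The name is 7-bromoheptanal.

7-bromoheptanal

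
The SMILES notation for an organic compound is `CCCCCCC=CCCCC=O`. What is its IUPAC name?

dodec-5-enal

Counting along the main chain through the –CHO group and the multiple bond gives 12 carbons: the parent is dodecane.
The highest-priority functional group is an aldehyde (terminal –CHO), so the name ends in -al.
The chain contains a C=C double bond, so the unsaturation ending is -ene.
Number the chain so that the aldehyde carbon is C-1 by definition.
That gives the double bond between C-5 and C-6.
Assembling the pieces gives dodec-5-enal.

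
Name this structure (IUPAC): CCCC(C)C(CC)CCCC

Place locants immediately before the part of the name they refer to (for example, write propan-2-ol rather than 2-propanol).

5-ethyl-4-methylnonane

The parent chain contains 9 carbons (nonane).
The numbering direction is chosen so that the substituent locant set {4,5} is lower than {5,6} at the first point of difference.
That gives an ethyl group at C-5; a methyl group at C-4.
Prefixes are listed alphabetically: ethyl, methyl.
Putting it together: 5-ethyl-4-methylnonane.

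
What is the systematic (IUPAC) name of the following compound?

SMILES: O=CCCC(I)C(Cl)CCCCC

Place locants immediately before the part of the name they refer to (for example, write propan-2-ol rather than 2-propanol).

The longest chain bearing the –CHO group is 10 carbons long (decane).
An aldehyde (terminal –CHO) is the principal characteristic group, giving the suffix -al.
The numbering direction is chosen so that the aldehyde carbon is C-1 by definition.
That gives a chloro group at C-5; an iodo group at C-4.
Prefixes are listed alphabetically: chloro, iodo.
Putting it together: 5-chloro-4-iododecanal.

5-chloro-4-iododecanal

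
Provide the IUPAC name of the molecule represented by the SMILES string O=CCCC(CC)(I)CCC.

4-ethyl-4-iodoheptanal

The longest carbon chain that includes the –CHO group has 7 carbons, so the parent hydride is heptane.
An aldehyde (terminal –CHO) is the principal characteristic group, giving the suffix -al.
The numbering direction is chosen so that the aldehyde carbon is C-1 by definition.
With this numbering: an ethyl group at C-4; an iodo group at C-4.
Prefixes are listed alphabetically: ethyl, iodo.
The name is 4-ethyl-4-iodoheptanal.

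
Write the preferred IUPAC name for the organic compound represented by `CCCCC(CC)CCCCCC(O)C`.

The longest chain bearing the –OH group is 12 carbons long (dodecane).
The highest-priority functional group is an alcohol (–OH), so the name ends in -ol.
Choose the numbering such that numbering from this end puts the hydroxyl group at C-2 rather than C-11.
That gives the hydroxyl at C-2; an ethyl group at C-8.
Putting it together: 8-ethyldodecan-2-ol.

8-ethyldodecan-2-ol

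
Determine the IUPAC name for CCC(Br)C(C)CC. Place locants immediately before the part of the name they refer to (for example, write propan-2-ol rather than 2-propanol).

The longest carbon chain is 6 atoms: the parent is hexane.
Number the chain so that the locant sets are identical either way, so the alphabetically earlier bromo substituent takes the lower locant (3 rather than 4).
With this numbering: a bromo group at C-3; a methyl group at C-4.
Prefixes are listed alphabetically: bromo, methyl.
Assembling the pieces gives 3-bromo-4-methylhexane.

3-bromo-4-methylhexane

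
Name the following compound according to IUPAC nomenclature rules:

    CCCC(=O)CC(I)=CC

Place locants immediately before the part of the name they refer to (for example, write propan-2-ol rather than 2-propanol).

6-iodooct-6-en-4-one

Counting along the main chain through the carbonyl and the multiple bond gives 8 carbons: the parent is octane.
The highest-priority functional group is a ketone (C=O on an internal carbon), so the name ends in -one.
A C=C double bond in the chain gives the infix -ene-.
The numbering direction is chosen so that numbering from this end puts the carbonyl group at C-4 rather than C-5.
This places the carbonyl at C-4; the double bond between C-6 and C-7; an iodo group at C-6.
The name is 6-iodooct-6-en-4-one.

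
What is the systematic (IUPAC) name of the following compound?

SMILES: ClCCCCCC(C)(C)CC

1-chloro-6,6-dimethyloctane

The longest carbon chain is 8 atoms: the parent is octane.
Choose the numbering such that the substituent locant set {1,6,6} is lower than {3,3,8} at the first point of difference.
This places a chloro group at C-1; two methyl groups at C-6.
Substituent prefixes are cited in alphabetical order (multiplying prefixes like di-/tri- are ignored for ordering).
Assembling the pieces gives 1-chloro-6,6-dimethyloctane.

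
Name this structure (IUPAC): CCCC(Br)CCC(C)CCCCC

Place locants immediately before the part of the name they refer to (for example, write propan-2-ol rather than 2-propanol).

The parent chain contains 12 carbons (dodecane).
Choose the numbering such that the substituent locant set {4,7} is lower than {6,9} at the first point of difference.
With this numbering: a bromo group at C-4; a methyl group at C-7.
Substituent prefixes are cited in alphabetical order (multiplying prefixes like di-/tri- are ignored for ordering).
Putting it together: 4-bromo-7-methyldodecane.

4-bromo-7-methyldodecane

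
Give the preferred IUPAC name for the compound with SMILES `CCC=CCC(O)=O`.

Counting along the main chain through the –COOH group and the multiple bond gives 6 carbons: the parent is hexane.
A carboxylic acid (terminal –COOH) is the principal characteristic group, giving the suffix -oic acid.
A C=C double bond in the chain gives the infix -ene-.
The numbering direction is chosen so that the carboxylic acid carbon is C-1 by definition.
With this numbering: the double bond between C-3 and C-4.
The name is hex-3-enoic acid.

hex-3-enoic acid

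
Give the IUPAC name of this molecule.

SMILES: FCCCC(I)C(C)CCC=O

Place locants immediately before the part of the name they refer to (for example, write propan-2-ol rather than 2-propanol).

The longest chain bearing the –CHO group is 8 carbons long (octane).
The highest-priority functional group is an aldehyde (terminal –CHO), so the name ends in -al.
Choose the numbering such that the aldehyde carbon is C-1 by definition.
This places a fluoro group at C-8; an iodo group at C-5; a methyl group at C-4.
Substituent prefixes are cited in alphabetical order (multiplying prefixes like di-/tri- are ignored for ordering).
Putting it together: 8-fluoro-5-iodo-4-methyloctanal.

8-fluoro-5-iodo-4-methyloctanal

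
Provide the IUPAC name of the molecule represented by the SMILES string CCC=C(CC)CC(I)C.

4-ethyl-6-iodohept-3-ene

Counting along the main chain through the multiple bond gives 7 carbons: the parent is heptane.
There is one C=C double bond, indicated by the ending -ene.
Choose the numbering such that numbering from this end puts the double bond at C-3 rather than C-4.
This places the double bond between C-3 and C-4; an ethyl group at C-4; an iodo group at C-6.
The substituents are ordered alphabetically, ignoring any di-/tri- multipliers.
Putting it together: 4-ethyl-6-iodohept-3-ene.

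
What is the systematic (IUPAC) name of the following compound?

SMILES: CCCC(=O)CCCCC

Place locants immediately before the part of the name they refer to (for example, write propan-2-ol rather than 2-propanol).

The longest chain bearing the carbonyl is 9 carbons long (nonane).
The principal characteristic group is a ketone (C=O on an internal carbon), named with the suffix -one.
Choose the numbering such that numbering from this end puts the carbonyl group at C-4 rather than C-6.
That gives the carbonyl at C-4.
Putting it together: nonan-4-one.

nonan-4-one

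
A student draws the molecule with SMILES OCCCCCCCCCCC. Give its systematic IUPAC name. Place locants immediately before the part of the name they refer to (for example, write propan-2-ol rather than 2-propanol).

undecan-1-ol

The longest carbon chain that includes the –OH group has 11 carbons, so the parent hydride is undecane.
The highest-priority functional group is an alcohol (–OH), so the name ends in -ol.
The numbering direction is chosen so that numbering from this end puts the hydroxyl group at C-1 rather than C-11.
With this numbering: the hydroxyl at C-1.
Assembling the pieces gives undecan-1-ol.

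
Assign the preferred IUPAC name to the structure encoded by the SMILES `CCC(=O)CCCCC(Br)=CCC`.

8-bromoundec-8-en-3-one

Counting along the main chain through the carbonyl and the multiple bond gives 11 carbons: the parent is undecane.
A ketone (C=O on an internal carbon) is the principal characteristic group, giving the suffix -one.
There is one C=C double bond, indicated by the ending -ene.
The numbering direction is chosen so that numbering from this end puts the carbonyl group at C-3 rather than C-9.
With this numbering: the carbonyl at C-3; the double bond between C-8 and C-9; a bromo group at C-8.
Assembling the pieces gives 8-bromoundec-8-en-3-one.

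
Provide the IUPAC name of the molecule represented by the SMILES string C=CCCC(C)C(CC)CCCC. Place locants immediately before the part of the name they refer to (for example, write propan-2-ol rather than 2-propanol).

The longest chain bearing the multiple bond is 10 carbons long (decane).
There is one C=C double bond, indicated by the ending -ene.
Choose the numbering such that numbering from this end puts the double bond at C-1 rather than C-9.
With this numbering: the double bond between C-1 and C-2; an ethyl group at C-6; a methyl group at C-5.
The substituents are ordered alphabetically, ignoring any di-/tri- multipliers.
Putting it together: 6-ethyl-5-methyldec-1-ene.

6-ethyl-5-methyldec-1-ene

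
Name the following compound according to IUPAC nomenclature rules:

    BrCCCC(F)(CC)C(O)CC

7-bromo-4-ethyl-4-fluoroheptan-3-ol

The longest chain bearing the –OH group is 7 carbons long (heptane).
The highest-priority functional group is an alcohol (–OH), so the name ends in -ol.
Choose the numbering such that numbering from this end puts the hydroxyl group at C-3 rather than C-5.
This places the hydroxyl at C-3; a bromo group at C-7; an ethyl group at C-4; a fluoro group at C-4.
Prefixes are listed alphabetically: bromo, ethyl, fluoro.
The name is 7-bromo-4-ethyl-4-fluoroheptan-3-ol.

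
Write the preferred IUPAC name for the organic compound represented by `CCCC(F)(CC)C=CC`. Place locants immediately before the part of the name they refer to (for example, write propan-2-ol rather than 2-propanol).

4-ethyl-4-fluorohept-2-ene

The longest carbon chain that includes the multiple bond has 7 carbons, so the parent hydride is heptane.
There is one C=C double bond, indicated by the ending -ene.
Choose the numbering such that numbering from this end puts the double bond at C-2 rather than C-5.
This places the double bond between C-2 and C-3; an ethyl group at C-4; a fluoro group at C-4.
Prefixes are listed alphabetically: ethyl, fluoro.
Assembling the pieces gives 4-ethyl-4-fluorohept-2-ene.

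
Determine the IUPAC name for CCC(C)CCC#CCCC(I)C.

2-iodo-9-methylundec-5-yne

Counting along the main chain through the multiple bond gives 11 carbons: the parent is undecane.
There is one C≡C triple bond, indicated by the ending -yne.
The numbering direction is chosen so that numbering from this end puts the triple bond at C-5 rather than C-6.
This places the triple bond between C-5 and C-6; an iodo group at C-2; a methyl group at C-9.
The substituents are ordered alphabetically, ignoring any di-/tri- multipliers.
Assembling the pieces gives 2-iodo-9-methylundec-5-yne.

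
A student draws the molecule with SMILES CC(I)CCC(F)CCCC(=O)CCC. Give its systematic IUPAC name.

Counting along the main chain through the carbonyl gives 12 carbons: the parent is dodecane.
A ketone (C=O on an internal carbon) is the principal characteristic group, giving the suffix -one.
Number the chain so that numbering from this end puts the carbonyl group at C-4 rather than C-9.
With this numbering: the carbonyl at C-4; a fluoro group at C-8; an iodo group at C-11.
The substituents are ordered alphabetically, ignoring any di-/tri- multipliers.
Putting it together: 8-fluoro-11-iodododecan-4-one.

8-fluoro-11-iodododecan-4-one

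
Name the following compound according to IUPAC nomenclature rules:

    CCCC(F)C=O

The longest chain bearing the –CHO group is 5 carbons long (pentane).
The highest-priority functional group is an aldehyde (terminal –CHO), so the name ends in -al.
Number the chain so that the aldehyde carbon is C-1 by definition.
This places a fluoro group at C-2.
Putting it together: 2-fluoropentanal.

2-fluoropentanal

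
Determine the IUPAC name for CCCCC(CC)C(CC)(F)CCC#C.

The longest carbon chain that includes the multiple bond has 10 carbons, so the parent hydride is decane.
A C≡C triple bond in the chain gives the infix -yne-.
Number the chain so that numbering from this end puts the triple bond at C-1 rather than C-9.
That gives the triple bond between C-1 and C-2; ethyl groups at C-5 and C-6; a fluoro group at C-5.
Prefixes are listed alphabetically: ethyl, fluoro.
Putting it together: 5,6-diethyl-5-fluorodec-1-yne.

5,6-diethyl-5-fluorodec-1-yne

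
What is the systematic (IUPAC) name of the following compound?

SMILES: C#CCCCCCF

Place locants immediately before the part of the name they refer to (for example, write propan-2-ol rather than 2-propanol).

Counting along the main chain through the multiple bond gives 7 carbons: the parent is heptane.
The chain contains a C≡C triple bond, so the unsaturation ending is -yne.
Number the chain so that numbering from this end puts the triple bond at C-1 rather than C-6.
This places the triple bond between C-1 and C-2; a fluoro group at C-7.
Assembling the pieces gives 7-fluorohept-1-yne.

7-fluorohept-1-yne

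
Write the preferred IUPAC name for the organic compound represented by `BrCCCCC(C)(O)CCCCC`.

1-bromo-5-methyldecan-5-ol

The longest carbon chain that includes the –OH group has 10 carbons, so the parent hydride is decane.
The principal characteristic group is an alcohol (–OH), named with the suffix -ol.
Choose the numbering such that numbering from this end puts the hydroxyl group at C-5 rather than C-6.
With this numbering: the hydroxyl at C-5; a bromo group at C-1; a methyl group at C-5.
Prefixes are listed alphabetically: bromo, methyl.
Putting it together: 1-bromo-5-methyldecan-5-ol.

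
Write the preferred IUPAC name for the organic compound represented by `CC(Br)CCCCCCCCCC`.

The longest carbon chain is 12 atoms: the parent is dodecane.
Choose the numbering such that the substituent locant set {2} is lower than {11} at the first point of difference.
That gives a bromo group at C-2.
Putting it together: 2-bromododecane.

2-bromododecane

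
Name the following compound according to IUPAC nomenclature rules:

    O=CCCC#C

The longest chain bearing the –CHO group and the multiple bond is 5 carbons long (pentane).
An aldehyde (terminal –CHO) is the principal characteristic group, giving the suffix -al.
A C≡C triple bond in the chain gives the infix -yne-.
Number the chain so that the aldehyde carbon is C-1 by definition.
That gives the triple bond between C-4 and C-5.
Putting it together: pent-4-ynal.

pent-4-ynal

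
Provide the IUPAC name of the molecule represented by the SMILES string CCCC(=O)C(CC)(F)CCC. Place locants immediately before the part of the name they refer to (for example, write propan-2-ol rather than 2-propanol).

The longest chain bearing the carbonyl is 8 carbons long (octane).
The highest-priority functional group is a ketone (C=O on an internal carbon), so the name ends in -one.
Number the chain so that numbering from this end puts the carbonyl group at C-4 rather than C-5.
This places the carbonyl at C-4; an ethyl group at C-5; a fluoro group at C-5.
Prefixes are listed alphabetically: ethyl, fluoro.
The name is 5-ethyl-5-fluorooctan-4-one.

5-ethyl-5-fluorooctan-4-one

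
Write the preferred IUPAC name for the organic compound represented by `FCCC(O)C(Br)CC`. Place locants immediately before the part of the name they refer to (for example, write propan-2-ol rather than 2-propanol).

4-bromo-1-fluorohexan-3-ol

Counting along the main chain through the –OH group gives 6 carbons: the parent is hexane.
The principal characteristic group is an alcohol (–OH), named with the suffix -ol.
The numbering direction is chosen so that numbering from this end puts the hydroxyl group at C-3 rather than C-4.
With this numbering: the hydroxyl at C-3; a bromo group at C-4; a fluoro group at C-1.
Substituent prefixes are cited in alphabetical order (multiplying prefixes like di-/tri- are ignored for ordering).
Assembling the pieces gives 4-bromo-1-fluorohexan-3-ol.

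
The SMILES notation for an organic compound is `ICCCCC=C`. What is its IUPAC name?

6-iodohex-1-ene

Counting along the main chain through the multiple bond gives 6 carbons: the parent is hexane.
A C=C double bond in the chain gives the infix -ene-.
Number the chain so that numbering from this end puts the double bond at C-1 rather than C-5.
This places the double bond between C-1 and C-2; an iodo group at C-6.
Assembling the pieces gives 6-iodohex-1-ene.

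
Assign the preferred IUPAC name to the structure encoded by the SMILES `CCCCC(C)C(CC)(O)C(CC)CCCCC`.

6,7-diethyl-5-methyldodecan-6-ol

The longest carbon chain that includes the –OH group has 12 carbons, so the parent hydride is dodecane.
The highest-priority functional group is an alcohol (–OH), so the name ends in -ol.
The numbering direction is chosen so that numbering from this end puts the hydroxyl group at C-6 rather than C-7.
That gives the hydroxyl at C-6; ethyl groups at C-6 and C-7; a methyl group at C-5.
Prefixes are listed alphabetically: ethyl, methyl.
Assembling the pieces gives 6,7-diethyl-5-methyldodecan-6-ol.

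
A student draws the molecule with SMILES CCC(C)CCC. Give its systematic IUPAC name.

The parent chain contains 6 carbons (hexane).
Choose the numbering such that the substituent locant set {3} is lower than {4} at the first point of difference.
With this numbering: a methyl group at C-3.
The name is 3-methylhexane.

3-methylhexane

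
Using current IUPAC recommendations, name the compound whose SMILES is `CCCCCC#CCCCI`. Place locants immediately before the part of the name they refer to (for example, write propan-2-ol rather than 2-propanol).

The longest carbon chain that includes the multiple bond has 10 carbons, so the parent hydride is decane.
The chain contains a C≡C triple bond, so the unsaturation ending is -yne.
The numbering direction is chosen so that numbering from this end puts the triple bond at C-4 rather than C-6.
That gives the triple bond between C-4 and C-5; an iodo group at C-1.
Assembling the pieces gives 1-iododec-4-yne.

1-iododec-4-yne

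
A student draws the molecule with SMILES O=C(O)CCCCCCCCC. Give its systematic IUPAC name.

decanoic acid

The longest chain bearing the –COOH group is 10 carbons long (decane).
A carboxylic acid (terminal –COOH) is the principal characteristic group, giving the suffix -oic acid.
The numbering direction is chosen so that the carboxylic acid carbon is C-1 by definition.
The name is decanoic acid.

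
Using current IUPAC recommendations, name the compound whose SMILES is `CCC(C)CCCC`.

The longest continuous carbon chain has 7 atoms, so the parent hydride is heptane.
Choose the numbering such that the substituent locant set {3} is lower than {5} at the first point of difference.
This places a methyl group at C-3.
Assembling the pieces gives 3-methylheptane.

3-methylheptane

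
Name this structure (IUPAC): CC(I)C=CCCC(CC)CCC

The longest chain bearing the multiple bond is 10 carbons long (decane).
There is one C=C double bond, indicated by the ending -ene.
The numbering direction is chosen so that numbering from this end puts the double bond at C-3 rather than C-7.
That gives the double bond between C-3 and C-4; an ethyl group at C-7; an iodo group at C-2.
Substituent prefixes are cited in alphabetical order (multiplying prefixes like di-/tri- are ignored for ordering).
The name is 7-ethyl-2-iododec-3-ene.

7-ethyl-2-iododec-3-ene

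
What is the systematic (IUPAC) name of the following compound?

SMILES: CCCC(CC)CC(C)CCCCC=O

8-ethyl-6-methylundecanal

The longest chain bearing the –CHO group is 11 carbons long (undecane).
An aldehyde (terminal –CHO) is the principal characteristic group, giving the suffix -al.
Choose the numbering such that the aldehyde carbon is C-1 by definition.
This places an ethyl group at C-8; a methyl group at C-6.
The substituents are ordered alphabetically, ignoring any di-/tri- multipliers.
The name is 8-ethyl-6-methylundecanal.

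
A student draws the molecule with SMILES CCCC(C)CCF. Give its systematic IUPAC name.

1-fluoro-3-methylhexane

The longest carbon chain is 6 atoms: the parent is hexane.
The numbering direction is chosen so that the substituent locant set {1,3} is lower than {4,6} at the first point of difference.
This places a fluoro group at C-1; a methyl group at C-3.
Substituent prefixes are cited in alphabetical order (multiplying prefixes like di-/tri- are ignored for ordering).
Putting it together: 1-fluoro-3-methylhexane.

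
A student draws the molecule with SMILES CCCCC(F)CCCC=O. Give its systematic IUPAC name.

Counting along the main chain through the –CHO group gives 9 carbons: the parent is nonane.
An aldehyde (terminal –CHO) is the principal characteristic group, giving the suffix -al.
Number the chain so that the aldehyde carbon is C-1 by definition.
That gives a fluoro group at C-5.
The name is 5-fluorononanal.

5-fluorononanal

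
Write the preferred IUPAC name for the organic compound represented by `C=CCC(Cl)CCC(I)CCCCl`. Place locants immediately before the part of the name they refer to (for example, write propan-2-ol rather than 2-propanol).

4,10-dichloro-7-iododec-1-ene

Counting along the main chain through the multiple bond gives 10 carbons: the parent is decane.
A C=C double bond in the chain gives the infix -ene-.
Number the chain so that numbering from this end puts the double bond at C-1 rather than C-9.
That gives the double bond between C-1 and C-2; chloro groups at C-4 and C-10; an iodo group at C-7.
Substituent prefixes are cited in alphabetical order (multiplying prefixes like di-/tri- are ignored for ordering).
Assembling the pieces gives 4,10-dichloro-7-iododec-1-ene.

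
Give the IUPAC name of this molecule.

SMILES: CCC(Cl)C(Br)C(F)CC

The longest carbon chain is 7 atoms: the parent is heptane.
Number the chain so that the locant sets are identical either way, so the alphabetically earlier chloro substituent takes the lower locant (3 rather than 5).
That gives a bromo group at C-4; a chloro group at C-3; a fluoro group at C-5.
Prefixes are listed alphabetically: bromo, chloro, fluoro.
Putting it together: 4-bromo-3-chloro-5-fluoroheptane.

4-bromo-3-chloro-5-fluoroheptane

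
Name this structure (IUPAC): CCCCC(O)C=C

Counting along the main chain through the –OH group and the multiple bond gives 7 carbons: the parent is heptane.
The highest-priority functional group is an alcohol (–OH), so the name ends in -ol.
A C=C double bond in the chain gives the infix -ene-.
Choose the numbering such that numbering from this end puts the hydroxyl group at C-3 rather than C-5.
With this numbering: the hydroxyl at C-3; the double bond between C-1 and C-2.
The name is hept-1-en-3-ol.

hept-1-en-3-ol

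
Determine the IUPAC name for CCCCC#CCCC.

The longest chain bearing the multiple bond is 9 carbons long (nonane).
There is one C≡C triple bond, indicated by the ending -yne.
Number the chain so that numbering from this end puts the triple bond at C-4 rather than C-5.
That gives the triple bond between C-4 and C-5.
Assembling the pieces gives non-4-yne.

non-4-yne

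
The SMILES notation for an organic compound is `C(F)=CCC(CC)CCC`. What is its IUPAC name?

4-ethyl-1-fluorohept-1-ene

The longest chain bearing the multiple bond is 7 carbons long (heptane).
A C=C double bond in the chain gives the infix -ene-.
Choose the numbering such that numbering from this end puts the double bond at C-1 rather than C-6.
That gives the double bond between C-1 and C-2; an ethyl group at C-4; a fluoro group at C-1.
Prefixes are listed alphabetically: ethyl, fluoro.
The name is 4-ethyl-1-fluorohept-1-ene.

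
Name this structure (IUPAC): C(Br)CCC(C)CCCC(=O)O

The longest carbon chain that includes the –COOH group has 8 carbons, so the parent hydride is octane.
A carboxylic acid (terminal –COOH) is the principal characteristic group, giving the suffix -oic acid.
Number the chain so that the carboxylic acid carbon is C-1 by definition.
This places a bromo group at C-8; a methyl group at C-5.
The substituents are ordered alphabetically, ignoring any di-/tri- multipliers.
Assembling the pieces gives 8-bromo-5-methyloctanoic acid.

8-bromo-5-methyloctanoic acid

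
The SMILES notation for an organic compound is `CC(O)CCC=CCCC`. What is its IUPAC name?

non-5-en-2-ol

Counting along the main chain through the –OH group and the multiple bond gives 9 carbons: the parent is nonane.
The highest-priority functional group is an alcohol (–OH), so the name ends in -ol.
A C=C double bond in the chain gives the infix -ene-.
Number the chain so that numbering from this end puts the hydroxyl group at C-2 rather than C-8.
This places the hydroxyl at C-2; the double bond between C-5 and C-6.
The name is non-5-en-2-ol.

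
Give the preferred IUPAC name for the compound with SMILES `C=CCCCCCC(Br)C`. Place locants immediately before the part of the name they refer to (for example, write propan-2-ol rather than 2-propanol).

8-bromonon-1-ene

The longest chain bearing the multiple bond is 9 carbons long (nonane).
There is one C=C double bond, indicated by the ending -ene.
The numbering direction is chosen so that numbering from this end puts the double bond at C-1 rather than C-8.
With this numbering: the double bond between C-1 and C-2; a bromo group at C-8.
Putting it together: 8-bromonon-1-ene.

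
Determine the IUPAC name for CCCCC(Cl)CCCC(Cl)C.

The longest carbon chain is 10 atoms: the parent is decane.
Number the chain so that the substituent locant set {2,6} is lower than {5,9} at the first point of difference.
That gives chloro groups at C-2 and C-6.
The name is 2,6-dichlorodecane.

2,6-dichlorodecane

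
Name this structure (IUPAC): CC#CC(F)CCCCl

Counting along the main chain through the multiple bond gives 7 carbons: the parent is heptane.
A C≡C triple bond in the chain gives the infix -yne-.
Choose the numbering such that numbering from this end puts the triple bond at C-2 rather than C-5.
With this numbering: the triple bond between C-2 and C-3; a chloro group at C-7; a fluoro group at C-4.
Prefixes are listed alphabetically: chloro, fluoro.
Putting it together: 7-chloro-4-fluorohept-2-yne.

7-chloro-4-fluorohept-2-yne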